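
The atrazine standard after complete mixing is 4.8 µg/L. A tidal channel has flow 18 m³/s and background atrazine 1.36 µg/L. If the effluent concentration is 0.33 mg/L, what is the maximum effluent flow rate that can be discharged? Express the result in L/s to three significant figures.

1.36 µg/L = 0.00136 mg/L.
4.8 µg/L = 0.0048 mg/L.
Mass balance at complete mixing: C_std·(Q_w + Q_r) = Q_w·C_e + Q_r·C_b.
Rearranging, Q_w = Q_r·(C_std − C_b)/(C_e − C_std) = 18·(0.0048 − 0.00136) / (0.33 − 0.0048) = 0.1904 m³/s.
= 190.4 L/s.

190 L/s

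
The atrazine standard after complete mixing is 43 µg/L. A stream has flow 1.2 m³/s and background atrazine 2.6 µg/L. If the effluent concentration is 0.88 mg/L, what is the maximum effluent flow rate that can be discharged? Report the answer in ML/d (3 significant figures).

5.00 ML/d

2.6 µg/L = 0.0026 mg/L.
43 µg/L = 0.043 mg/L.
Mass balance at complete mixing: C_std·(Q_w + Q_r) = Q_w·C_e + Q_r·C_b.
Rearranging, Q_w = Q_r·(C_std − C_b)/(C_e − C_std) = 1.2·(0.043 − 0.0026) / (0.88 − 0.043) = 0.05792 m³/s.
= 5.004 ML/d.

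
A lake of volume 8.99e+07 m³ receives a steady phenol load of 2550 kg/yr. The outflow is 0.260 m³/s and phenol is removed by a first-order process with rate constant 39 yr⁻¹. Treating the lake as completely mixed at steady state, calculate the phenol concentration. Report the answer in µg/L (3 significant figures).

0.726 µg/L

Outflow Q = 0.260 m³/s × 3.156e+07 s/yr = 8.205e+06 m³/yr.
Steady-state CSTR mass balance: W = Q·C + k·V·C, so C = W/(Q + kV).
Q + kV = 8.205e+06 + 39·8.99e+07 = 3.514e+09 m³/yr.
C = 2550/3.514e+09 = 7.256e-07 kg/m³ = 0.0007256 mg/L = 0.7256 µg/L.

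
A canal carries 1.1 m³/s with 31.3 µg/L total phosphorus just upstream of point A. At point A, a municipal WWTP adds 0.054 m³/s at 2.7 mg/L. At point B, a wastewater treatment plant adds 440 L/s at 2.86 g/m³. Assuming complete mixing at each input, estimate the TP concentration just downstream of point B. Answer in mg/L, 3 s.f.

31.3 µg/L = 0.0313 mg/L.
After input A: C = (1.1·0.0313 + 0.054·2.7) / 1.154 = 0.1562 mg/L.
440 L/s = 0.44 m³/s.
After input B: C = (1.154·0.1562 + 0.44·2.86) / 1.594 = 0.9025 mg/L.

0.903 mg/L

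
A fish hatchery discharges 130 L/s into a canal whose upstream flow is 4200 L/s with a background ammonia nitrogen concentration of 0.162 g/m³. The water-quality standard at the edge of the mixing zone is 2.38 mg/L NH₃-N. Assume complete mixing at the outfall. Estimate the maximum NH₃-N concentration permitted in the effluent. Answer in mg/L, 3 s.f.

130 L/s = 0.13 m³/s.
4200 L/s = 4.2 m³/s.
Mass balance: 2.38·4.33 = 0.13·Cₑ + 4.2·0.162.
Cₑ = (10.31 − 0.6804) / 0.13 = 74.04 mg/L.

74.0 mg/L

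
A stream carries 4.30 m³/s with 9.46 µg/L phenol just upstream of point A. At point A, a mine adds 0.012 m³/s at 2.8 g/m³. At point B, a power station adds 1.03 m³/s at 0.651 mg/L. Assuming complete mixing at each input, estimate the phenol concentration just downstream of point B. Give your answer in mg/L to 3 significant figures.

0.139 mg/L

9.46 µg/L = 0.00946 mg/L.
After input A: C = (4.3·0.00946 + 0.012·2.8) / 4.312 = 0.01723 mg/L.
After input B: C = (4.312·0.01723 + 1.03·0.651) / 5.342 = 0.1394 mg/L.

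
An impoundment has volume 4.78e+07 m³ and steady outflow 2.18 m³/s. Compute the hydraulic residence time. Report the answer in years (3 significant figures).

0.695 yr

Q = 2.18 m³/s × 3.156e+07 s/yr = 6.88e+07 m³/yr.
Hydraulic residence time τ = V/Q = 4.78e+07/6.88e+07 = 0.6948 yr.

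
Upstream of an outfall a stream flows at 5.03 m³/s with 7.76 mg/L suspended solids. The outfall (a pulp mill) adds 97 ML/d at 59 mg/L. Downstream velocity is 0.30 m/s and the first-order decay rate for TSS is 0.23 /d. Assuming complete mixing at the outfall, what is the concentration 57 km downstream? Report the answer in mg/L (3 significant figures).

97 ML/d = 1.123 m³/s.
After complete mixing, C₀ = (1.123·59 + 5.03·7.76) / 6.153 = 17.11 mg/L.
Travel time t = 5.7e+04 m / 0.30 m/s = 1.9e+05 s = 2.199 d.
C = 17.11·exp(−0.23·2.199) = 17.11·0.603 = 10.32 mg/L.

10.3 mg/L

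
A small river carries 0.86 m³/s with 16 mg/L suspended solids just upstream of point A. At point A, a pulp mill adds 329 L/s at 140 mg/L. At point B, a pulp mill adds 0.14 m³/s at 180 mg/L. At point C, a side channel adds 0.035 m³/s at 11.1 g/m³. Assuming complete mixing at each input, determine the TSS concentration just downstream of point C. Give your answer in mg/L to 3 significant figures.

62.6 mg/L

329 L/s = 0.329 m³/s.
After input A: C = (0.86·16 + 0.329·140) / 1.189 = 50.31 mg/L.
After input B: C = (1.189·50.31 + 0.14·180) / 1.329 = 63.97 mg/L.
After input C: C = (1.329·63.97 + 0.035·11.1) / 1.364 = 62.62 mg/L.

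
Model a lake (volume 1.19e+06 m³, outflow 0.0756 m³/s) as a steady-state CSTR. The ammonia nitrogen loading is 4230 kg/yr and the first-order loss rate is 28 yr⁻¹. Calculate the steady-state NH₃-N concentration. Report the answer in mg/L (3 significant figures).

0.118 mg/L

Outflow Q = 0.0756 m³/s × 3.156e+07 s/yr = 2.386e+06 m³/yr.
Steady-state CSTR mass balance: W = Q·C + k·V·C, so C = W/(Q + kV).
Q + kV = 2.386e+06 + 28·1.19e+06 = 3.571e+07 m³/yr.
C = 4230/3.571e+07 = 0.0001185 kg/m³ = 0.1185 mg/L.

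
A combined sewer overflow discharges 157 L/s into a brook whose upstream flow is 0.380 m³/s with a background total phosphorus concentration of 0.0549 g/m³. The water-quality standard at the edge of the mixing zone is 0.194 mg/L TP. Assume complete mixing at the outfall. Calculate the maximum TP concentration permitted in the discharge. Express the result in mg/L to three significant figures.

157 L/s = 0.157 m³/s.
Mass balance: 0.194·0.537 = 0.157·Cₑ + 0.38·0.0549.
Cₑ = (0.1042 − 0.02086) / 0.157 = 0.5307 mg/L.

0.531 mg/L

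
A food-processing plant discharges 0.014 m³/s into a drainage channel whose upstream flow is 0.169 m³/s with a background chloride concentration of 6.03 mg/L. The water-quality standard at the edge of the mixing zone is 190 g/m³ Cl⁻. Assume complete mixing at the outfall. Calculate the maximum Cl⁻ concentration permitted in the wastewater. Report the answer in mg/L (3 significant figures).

Mass balance: 190·0.183 = 0.014·Cₑ + 0.169·6.03.
Cₑ = (34.77 − 1.019) / 0.014 = 2411 mg/L.

2410 mg/L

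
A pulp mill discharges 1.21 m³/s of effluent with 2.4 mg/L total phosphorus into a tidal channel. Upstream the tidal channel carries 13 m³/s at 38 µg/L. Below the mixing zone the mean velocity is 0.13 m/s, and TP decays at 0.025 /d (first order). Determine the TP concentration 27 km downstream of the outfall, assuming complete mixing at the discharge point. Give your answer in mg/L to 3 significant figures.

0.225 mg/L

38 µg/L = 0.038 mg/L.
After complete mixing, C₀ = (1.21·2.4 + 13·0.038) / 14.21 = 0.2391 mg/L.
Travel time t = 2.7e+04 m / 0.13 m/s = 2.077e+05 s = 2.404 d.
C = 0.2391·exp(−0.025·2.404) = 0.2391·0.9417 = 0.2252 mg/L.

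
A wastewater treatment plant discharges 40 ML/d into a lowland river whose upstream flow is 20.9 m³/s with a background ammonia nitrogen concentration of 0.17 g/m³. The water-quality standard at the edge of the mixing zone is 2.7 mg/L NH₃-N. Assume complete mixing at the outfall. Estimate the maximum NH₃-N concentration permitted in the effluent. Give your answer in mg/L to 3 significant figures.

40 ML/d = 0.463 m³/s.
Mass balance: 2.7·21.36 = 0.463·Cₑ + 20.9·0.17.
Cₑ = (57.68 − 3.553) / 0.463 = 116.9 mg/L.

117 mg/L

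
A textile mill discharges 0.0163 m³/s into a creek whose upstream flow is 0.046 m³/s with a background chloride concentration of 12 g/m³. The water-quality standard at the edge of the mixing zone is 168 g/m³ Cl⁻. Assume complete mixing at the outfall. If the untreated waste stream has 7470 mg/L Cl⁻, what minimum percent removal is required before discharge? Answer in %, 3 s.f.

Mass balance: 168·0.0623 = 0.0163·Cₑ + 0.046·12.
Cₑ = (10.47 − 0.552) / 0.0163 = 608.2 mg/L.
Required removal = 1 − 608.2/7470 = 91.86 %.

91.9 %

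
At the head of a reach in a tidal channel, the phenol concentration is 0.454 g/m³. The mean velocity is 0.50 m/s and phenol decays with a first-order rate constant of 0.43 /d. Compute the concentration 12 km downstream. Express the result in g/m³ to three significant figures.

Travel time t = 12 km / 0.50 m/s = 1.2e+04/0.50 = 2.4e+04 s = 0.2778 d.
First-order decay: C = 0.454·exp(−0.43·0.2778) = 0.454·0.8874 = 0.4029 g/m³.

0.403 g/m³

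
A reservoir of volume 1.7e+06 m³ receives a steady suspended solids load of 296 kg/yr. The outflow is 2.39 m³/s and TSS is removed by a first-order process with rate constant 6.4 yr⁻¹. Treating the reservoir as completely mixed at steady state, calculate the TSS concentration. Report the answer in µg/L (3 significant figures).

3.43 µg/L

Outflow Q = 2.39 m³/s × 3.156e+07 s/yr = 7.542e+07 m³/yr.
Steady-state CSTR mass balance: W = Q·C + k·V·C, so C = W/(Q + kV).
Q + kV = 7.542e+07 + 6.4·1.7e+06 = 8.63e+07 m³/yr.
C = 296/8.63e+07 = 3.43e-06 kg/m³ = 0.00343 mg/L = 3.43 µg/L.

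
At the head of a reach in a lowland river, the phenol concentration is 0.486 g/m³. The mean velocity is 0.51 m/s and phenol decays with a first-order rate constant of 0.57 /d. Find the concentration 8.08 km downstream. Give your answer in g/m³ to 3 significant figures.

0.438 g/m³

Travel time t = 8.08 km / 0.51 m/s = 8080/0.51 = 1.584e+04 s = 0.1834 d.
First-order decay: C = 0.486·exp(−0.57·0.1834) = 0.486·0.9008 = 0.4378 g/m³.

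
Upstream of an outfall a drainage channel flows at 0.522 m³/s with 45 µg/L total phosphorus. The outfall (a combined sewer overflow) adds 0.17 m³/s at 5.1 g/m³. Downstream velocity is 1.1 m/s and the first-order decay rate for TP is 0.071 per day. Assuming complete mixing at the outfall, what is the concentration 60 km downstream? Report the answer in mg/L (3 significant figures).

45 µg/L = 0.045 mg/L.
After complete mixing, C₀ = (0.17·5.1 + 0.522·0.045) / 0.692 = 1.287 mg/L.
Travel time t = 6e+04 m / 1.1 m/s = 5.455e+04 s = 0.6313 d.
C = 1.287·exp(−0.071·0.6313) = 1.287·0.9562 = 1.23 mg/L.

1.23 mg/L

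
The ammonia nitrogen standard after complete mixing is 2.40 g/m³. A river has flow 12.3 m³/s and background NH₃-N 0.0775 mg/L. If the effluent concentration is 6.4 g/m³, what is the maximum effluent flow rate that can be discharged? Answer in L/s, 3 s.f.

7140 L/s

Mass balance at complete mixing: C_std·(Q_w + Q_r) = Q_w·C_e + Q_r·C_b.
Rearranging, Q_w = Q_r·(C_std − C_b)/(C_e − C_std) = 12.3·(2.4 − 0.0775) / (6.4 − 2.4) = 7.142 m³/s.
= 7142 L/s.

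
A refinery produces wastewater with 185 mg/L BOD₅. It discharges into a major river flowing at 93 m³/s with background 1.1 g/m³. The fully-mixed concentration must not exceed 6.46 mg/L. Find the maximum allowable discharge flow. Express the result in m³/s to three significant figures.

Mass balance at complete mixing: C_std·(Q_w + Q_r) = Q_w·C_e + Q_r·C_b.
Rearranging, Q_w = Q_r·(C_std − C_b)/(C_e − C_std) = 93·(6.46 − 1.1) / (185 − 6.46) = 2.792 m³/s.

2.79 m³/s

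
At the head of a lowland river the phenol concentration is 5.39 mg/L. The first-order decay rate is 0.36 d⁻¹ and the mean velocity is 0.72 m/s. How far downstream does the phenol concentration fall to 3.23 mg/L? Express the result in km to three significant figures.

88.5 km

From C = C₀·e^(−kt), t = ln(C₀/C)/k = ln(5.39/3.23)/0.36 = 0.5121/0.36 = 1.422 d.
Distance = v·t = 0.72 m/s × 1.229e+05 s = 8.848e+04 m = 88.48 km.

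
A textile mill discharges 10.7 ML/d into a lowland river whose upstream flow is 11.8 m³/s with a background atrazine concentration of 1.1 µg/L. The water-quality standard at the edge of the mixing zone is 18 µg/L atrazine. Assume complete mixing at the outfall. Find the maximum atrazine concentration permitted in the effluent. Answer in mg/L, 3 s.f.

1.63 mg/L

10.7 ML/d = 0.1238 m³/s.
1.1 µg/L = 0.0011 mg/L.
18 µg/L = 0.018 mg/L.
Mass balance: 0.018·11.92 = 0.1238·Cₑ + 11.8·0.0011.
Cₑ = (0.2146 − 0.01298) / 0.1238 = 1.628 mg/L.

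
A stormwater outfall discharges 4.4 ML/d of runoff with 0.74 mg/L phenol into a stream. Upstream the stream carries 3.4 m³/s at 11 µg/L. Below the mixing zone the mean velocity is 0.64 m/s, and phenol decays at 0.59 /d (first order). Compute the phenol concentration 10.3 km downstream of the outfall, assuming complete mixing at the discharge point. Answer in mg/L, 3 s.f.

4.4 ML/d = 0.05093 m³/s.
11 µg/L = 0.011 mg/L.
After complete mixing, C₀ = (0.05093·0.74 + 3.4·0.011) / 3.451 = 0.02176 mg/L.
Travel time t = 1.03e+04 m / 0.64 m/s = 1.609e+04 s = 0.1863 d.
C = 0.02176·exp(−0.59·0.1863) = 0.02176·0.8959 = 0.01949 mg/L.

0.0195 mg/L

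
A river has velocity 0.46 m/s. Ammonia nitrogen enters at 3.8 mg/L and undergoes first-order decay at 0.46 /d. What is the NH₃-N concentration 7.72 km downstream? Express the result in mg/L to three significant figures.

3.48 mg/L

Travel time t = 7.72 km / 0.46 m/s = 7720/0.46 = 1.678e+04 s = 0.1942 d.
First-order decay: C = 3.8·exp(−0.46·0.1942) = 3.8·0.9145 = 3.475 mg/L.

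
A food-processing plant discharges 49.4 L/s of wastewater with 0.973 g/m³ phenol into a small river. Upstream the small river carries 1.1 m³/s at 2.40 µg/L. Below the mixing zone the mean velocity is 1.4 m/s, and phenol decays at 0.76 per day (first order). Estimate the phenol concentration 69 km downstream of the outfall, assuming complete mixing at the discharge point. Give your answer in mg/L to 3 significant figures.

49.4 L/s = 0.0494 m³/s.
2.40 µg/L = 0.0024 mg/L.
After complete mixing, C₀ = (0.0494·0.973 + 1.1·0.0024) / 1.149 = 0.04412 mg/L.
Travel time t = 6.9e+04 m / 1.4 m/s = 4.929e+04 s = 0.5704 d.
C = 0.04412·exp(−0.76·0.5704) = 0.04412·0.6482 = 0.0286 mg/L.

0.0286 mg/L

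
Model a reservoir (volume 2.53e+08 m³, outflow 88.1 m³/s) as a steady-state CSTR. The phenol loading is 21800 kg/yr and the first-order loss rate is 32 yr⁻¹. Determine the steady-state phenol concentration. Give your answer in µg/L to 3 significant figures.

2.00 µg/L

Outflow Q = 88.1 m³/s × 3.156e+07 s/yr = 2.78e+09 m³/yr.
Steady-state CSTR mass balance: W = Q·C + k·V·C, so C = W/(Q + kV).
Q + kV = 2.78e+09 + 32·2.53e+08 = 1.088e+10 m³/yr.
C = 21800/1.088e+10 = 2.004e-06 kg/m³ = 0.002004 mg/L = 2.004 µg/L.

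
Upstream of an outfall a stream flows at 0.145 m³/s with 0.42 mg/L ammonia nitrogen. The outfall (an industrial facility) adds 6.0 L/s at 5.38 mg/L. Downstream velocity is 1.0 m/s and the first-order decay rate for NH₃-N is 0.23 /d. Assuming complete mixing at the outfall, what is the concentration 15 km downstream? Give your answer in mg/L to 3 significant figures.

6.0 L/s = 0.006 m³/s.
After complete mixing, C₀ = (0.006·5.38 + 0.145·0.42) / 0.151 = 0.6171 mg/L.
Travel time t = 1.5e+04 m / 1.0 m/s = 1.5e+04 s = 0.1736 d.
C = 0.6171·exp(−0.23·0.1736) = 0.6171·0.9609 = 0.5929 mg/L.

0.593 mg/L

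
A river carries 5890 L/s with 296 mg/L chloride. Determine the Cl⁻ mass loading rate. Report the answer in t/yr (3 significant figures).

5890 L/s = 5.89 m³/s.
Mass flux = Q·C = 5.89 m³/s × 296 g/m³ = 1743 g/s.
= 1743 g/s × 31.56 = 5.502e+04 t/yr.

55000 t/yr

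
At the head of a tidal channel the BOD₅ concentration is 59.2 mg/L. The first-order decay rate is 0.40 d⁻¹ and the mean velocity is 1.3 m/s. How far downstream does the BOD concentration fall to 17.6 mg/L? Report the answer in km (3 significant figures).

From C = C₀·e^(−kt), t = ln(C₀/C)/k = ln(59.2/17.6)/0.40 = 1.213/0.40 = 3.033 d.
Distance = v·t = 1.3 m/s × 2.62e+05 s = 3.406e+05 m = 340.6 km.

341 km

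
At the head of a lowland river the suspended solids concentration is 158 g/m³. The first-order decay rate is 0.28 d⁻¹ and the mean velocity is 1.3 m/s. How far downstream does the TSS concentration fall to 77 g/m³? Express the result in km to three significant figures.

288 km

From C = C₀·e^(−kt), t = ln(C₀/C)/k = ln(158/77)/0.28 = 0.7188/0.28 = 2.567 d.
Distance = v·t = 1.3 m/s × 2.218e+05 s = 2.883e+05 m = 288.3 km.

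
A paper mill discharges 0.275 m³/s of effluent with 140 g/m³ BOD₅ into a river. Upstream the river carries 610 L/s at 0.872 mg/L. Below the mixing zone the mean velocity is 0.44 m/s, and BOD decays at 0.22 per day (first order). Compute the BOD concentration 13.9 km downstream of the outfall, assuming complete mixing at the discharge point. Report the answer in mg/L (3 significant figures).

40.7 mg/L

610 L/s = 0.61 m³/s.
After complete mixing, C₀ = (0.275·140 + 0.61·0.872) / 0.885 = 44.1 mg/L.
Travel time t = 1.39e+04 m / 0.44 m/s = 3.159e+04 s = 0.3656 d.
C = 44.1·exp(−0.22·0.3656) = 44.1·0.9227 = 40.7 mg/L.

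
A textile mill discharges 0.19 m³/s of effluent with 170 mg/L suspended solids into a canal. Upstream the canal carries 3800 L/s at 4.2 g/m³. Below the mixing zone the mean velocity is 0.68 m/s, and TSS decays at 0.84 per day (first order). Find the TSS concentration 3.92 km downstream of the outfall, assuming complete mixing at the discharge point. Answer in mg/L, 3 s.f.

3800 L/s = 3.8 m³/s.
After complete mixing, C₀ = (0.19·170 + 3.8·4.2) / 3.99 = 12.1 mg/L.
Travel time t = 3920 m / 0.68 m/s = 5765 s = 0.06672 d.
C = 12.1·exp(−0.84·0.06672) = 12.1·0.9455 = 11.44 mg/L.

11.4 mg/L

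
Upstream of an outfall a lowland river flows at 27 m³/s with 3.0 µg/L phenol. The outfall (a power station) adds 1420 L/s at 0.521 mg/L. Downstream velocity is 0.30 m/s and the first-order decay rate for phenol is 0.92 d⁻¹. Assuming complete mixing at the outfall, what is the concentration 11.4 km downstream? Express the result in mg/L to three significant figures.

1420 L/s = 1.42 m³/s.
3.0 µg/L = 0.003 mg/L.
After complete mixing, C₀ = (1.42·0.521 + 27·0.003) / 28.42 = 0.02888 mg/L.
Travel time t = 1.14e+04 m / 0.30 m/s = 3.8e+04 s = 0.4398 d.
C = 0.02888·exp(−0.92·0.4398) = 0.02888·0.6672 = 0.01927 mg/L.

0.0193 mg/L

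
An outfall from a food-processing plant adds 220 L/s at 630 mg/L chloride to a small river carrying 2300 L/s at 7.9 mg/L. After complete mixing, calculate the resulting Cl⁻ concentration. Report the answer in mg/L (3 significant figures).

62.2 mg/L

220 L/s = 0.22 m³/s.
2300 L/s = 2.3 m³/s.
Conservation of mass across the mixing zone: C = (0.22·630 + 2.3·7.9) / (0.22 + 2.3) = 156.8/2.52 = 62.21 mg/L.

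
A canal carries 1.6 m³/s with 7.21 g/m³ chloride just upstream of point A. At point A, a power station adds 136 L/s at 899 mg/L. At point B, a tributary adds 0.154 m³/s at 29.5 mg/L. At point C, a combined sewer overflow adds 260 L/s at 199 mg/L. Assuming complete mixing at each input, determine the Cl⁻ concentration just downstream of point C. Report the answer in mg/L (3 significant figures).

88.4 mg/L

136 L/s = 0.136 m³/s.
After input A: C = (1.6·7.21 + 0.136·899) / 1.736 = 77.07 mg/L.
After input B: C = (1.736·77.07 + 0.154·29.5) / 1.89 = 73.2 mg/L.
260 L/s = 0.26 m³/s.
After input C: C = (1.89·73.2 + 0.26·199) / 2.15 = 88.41 mg/L.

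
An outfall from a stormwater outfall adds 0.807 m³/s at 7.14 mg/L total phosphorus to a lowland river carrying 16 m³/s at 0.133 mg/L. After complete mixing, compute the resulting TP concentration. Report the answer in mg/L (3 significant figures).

0.469 mg/L

Conservation of mass across the mixing zone: C = (0.807·7.14 + 16·0.133) / (0.807 + 16) = 7.89/16.81 = 0.4694 mg/L.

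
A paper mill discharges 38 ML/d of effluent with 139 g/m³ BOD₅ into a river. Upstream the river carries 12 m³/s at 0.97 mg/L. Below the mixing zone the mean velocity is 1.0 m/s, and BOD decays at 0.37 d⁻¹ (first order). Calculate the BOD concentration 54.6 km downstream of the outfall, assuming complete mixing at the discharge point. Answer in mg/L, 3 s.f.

38 ML/d = 0.4398 m³/s.
After complete mixing, C₀ = (0.4398·139 + 12·0.97) / 12.44 = 5.85 mg/L.
Travel time t = 5.46e+04 m / 1.0 m/s = 5.46e+04 s = 0.6319 d.
C = 5.85·exp(−0.37·0.6319) = 5.85·0.7915 = 4.63 mg/L.

4.63 mg/L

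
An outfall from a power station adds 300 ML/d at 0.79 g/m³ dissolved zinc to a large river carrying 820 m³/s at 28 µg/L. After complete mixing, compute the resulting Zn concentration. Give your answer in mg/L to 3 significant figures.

300 ML/d = 3.472 m³/s.
28 µg/L = 0.028 mg/L.
Conservation of mass across the mixing zone: C = (3.472·0.79 + 820·0.028) / (3.472 + 820) = 25.7/823.5 = 0.03121 mg/L.

0.0312 mg/L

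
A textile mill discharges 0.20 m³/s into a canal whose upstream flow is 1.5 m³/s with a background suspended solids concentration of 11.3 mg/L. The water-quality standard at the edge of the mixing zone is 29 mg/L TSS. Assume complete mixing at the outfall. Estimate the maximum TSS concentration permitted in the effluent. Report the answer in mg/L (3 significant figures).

Mass balance: 29·1.7 = 0.2·Cₑ + 1.5·11.3.
Cₑ = (49.3 − 16.95) / 0.2 = 161.7 mg/L.

162 mg/L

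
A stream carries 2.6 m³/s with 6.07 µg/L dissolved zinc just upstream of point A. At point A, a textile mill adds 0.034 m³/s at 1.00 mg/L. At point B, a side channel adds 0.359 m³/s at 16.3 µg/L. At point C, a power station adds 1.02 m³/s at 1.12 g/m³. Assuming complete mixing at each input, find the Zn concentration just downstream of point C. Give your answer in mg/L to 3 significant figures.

6.07 µg/L = 0.00607 mg/L.
After input A: C = (2.6·0.00607 + 0.034·1) / 2.634 = 0.0189 mg/L.
16.3 µg/L = 0.0163 mg/L.
After input B: C = (2.634·0.0189 + 0.359·0.0163) / 2.993 = 0.01859 mg/L.
After input C: C = (2.993·0.01859 + 1.02·1.12) / 4.013 = 0.2985 mg/L.

0.299 mg/L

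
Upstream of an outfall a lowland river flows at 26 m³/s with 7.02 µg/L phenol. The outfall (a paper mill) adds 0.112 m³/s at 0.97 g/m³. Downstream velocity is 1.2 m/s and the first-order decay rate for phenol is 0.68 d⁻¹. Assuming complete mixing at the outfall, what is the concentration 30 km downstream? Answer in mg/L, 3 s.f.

7.02 µg/L = 0.00702 mg/L.
After complete mixing, C₀ = (0.112·0.97 + 26·0.00702) / 26.11 = 0.01115 mg/L.
Travel time t = 3e+04 m / 1.2 m/s = 2.5e+04 s = 0.2894 d.
C = 0.01115·exp(−0.68·0.2894) = 0.01115·0.8214 = 0.009159 mg/L.

0.00916 mg/L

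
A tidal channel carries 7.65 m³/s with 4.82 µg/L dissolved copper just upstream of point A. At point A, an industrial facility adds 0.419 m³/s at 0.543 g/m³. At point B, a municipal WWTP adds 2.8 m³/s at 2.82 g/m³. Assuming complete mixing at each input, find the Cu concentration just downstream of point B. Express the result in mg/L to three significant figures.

4.82 µg/L = 0.00482 mg/L.
After input A: C = (7.65·0.00482 + 0.419·0.543) / 8.069 = 0.03277 mg/L.
After input B: C = (8.069·0.03277 + 2.8·2.82) / 10.87 = 0.7508 mg/L.

0.751 mg/L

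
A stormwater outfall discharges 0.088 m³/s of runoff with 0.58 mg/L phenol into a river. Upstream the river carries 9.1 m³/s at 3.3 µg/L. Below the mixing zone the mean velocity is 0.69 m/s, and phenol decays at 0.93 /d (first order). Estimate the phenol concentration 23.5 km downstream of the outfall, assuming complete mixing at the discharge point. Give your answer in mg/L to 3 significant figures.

3.3 µg/L = 0.0033 mg/L.
After complete mixing, C₀ = (0.088·0.58 + 9.1·0.0033) / 9.188 = 0.008823 mg/L.
Travel time t = 2.35e+04 m / 0.69 m/s = 3.406e+04 s = 0.3942 d.
C = 0.008823·exp(−0.93·0.3942) = 0.008823·0.6931 = 0.006115 mg/L.

0.00612 mg/L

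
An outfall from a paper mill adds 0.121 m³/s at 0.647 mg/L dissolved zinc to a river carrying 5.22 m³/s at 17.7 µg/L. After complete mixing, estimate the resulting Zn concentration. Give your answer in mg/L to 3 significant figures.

17.7 µg/L = 0.0177 mg/L.
Conservation of mass across the mixing zone: C = (0.121·0.647 + 5.22·0.0177) / (0.121 + 5.22) = 0.1707/5.341 = 0.03196 mg/L.

0.0320 mg/L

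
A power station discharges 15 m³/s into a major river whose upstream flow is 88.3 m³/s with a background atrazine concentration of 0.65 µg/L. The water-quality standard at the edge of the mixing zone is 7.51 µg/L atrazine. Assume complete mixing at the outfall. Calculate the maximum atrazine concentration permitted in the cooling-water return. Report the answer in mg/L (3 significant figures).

0.0479 mg/L

0.65 µg/L = 0.00065 mg/L.
7.51 µg/L = 0.00751 mg/L.
Mass balance: 0.00751·103.3 = 15·Cₑ + 88.3·0.00065.
Cₑ = (0.7758 − 0.0574) / 15 = 0.04789 mg/L.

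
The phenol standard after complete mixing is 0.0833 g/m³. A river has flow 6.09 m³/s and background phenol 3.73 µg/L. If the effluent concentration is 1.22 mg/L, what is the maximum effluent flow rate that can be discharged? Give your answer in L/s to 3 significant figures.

426 L/s

3.73 µg/L = 0.00373 mg/L.
Mass balance at complete mixing: C_std·(Q_w + Q_r) = Q_w·C_e + Q_r·C_b.
Rearranging, Q_w = Q_r·(C_std − C_b)/(C_e − C_std) = 6.09·(0.0833 − 0.00373) / (1.22 − 0.0833) = 0.4263 m³/s.
= 426.3 L/s.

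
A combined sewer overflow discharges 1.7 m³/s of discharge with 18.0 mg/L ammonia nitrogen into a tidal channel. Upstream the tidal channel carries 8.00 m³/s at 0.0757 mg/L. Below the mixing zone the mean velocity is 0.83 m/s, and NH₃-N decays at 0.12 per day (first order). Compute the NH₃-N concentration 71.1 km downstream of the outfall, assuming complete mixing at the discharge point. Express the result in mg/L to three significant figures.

2.86 mg/L

After complete mixing, C₀ = (1.7·18 + 8·0.0757) / 9.7 = 3.217 mg/L.
Travel time t = 7.11e+04 m / 0.83 m/s = 8.566e+04 s = 0.9915 d.
C = 3.217·exp(−0.12·0.9915) = 3.217·0.8878 = 2.856 mg/L.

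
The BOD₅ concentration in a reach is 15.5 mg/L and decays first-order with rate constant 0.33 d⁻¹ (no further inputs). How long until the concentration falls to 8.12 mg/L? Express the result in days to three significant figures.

t = ln(C₀/C)/k = ln(15.5/8.12)/0.33 = 0.6465/0.33 = 1.959 d.

1.96 d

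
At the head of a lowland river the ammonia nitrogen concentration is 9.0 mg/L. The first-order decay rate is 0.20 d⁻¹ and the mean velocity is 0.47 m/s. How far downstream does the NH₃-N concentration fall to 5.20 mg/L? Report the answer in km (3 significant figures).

From C = C₀·e^(−kt), t = ln(C₀/C)/k = ln(9.0/5.20)/0.20 = 0.5486/0.20 = 2.743 d.
Distance = v·t = 0.47 m/s × 2.37e+05 s = 1.114e+05 m = 111.4 km.

111 km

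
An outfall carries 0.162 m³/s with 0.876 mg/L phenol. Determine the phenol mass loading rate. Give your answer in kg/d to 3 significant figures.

12.3 kg/d

Mass flux = Q·C = 0.162 m³/s × 0.876 g/m³ = 0.1419 g/s.
= 0.1419 g/s × 86.4 = 12.26 kg/d.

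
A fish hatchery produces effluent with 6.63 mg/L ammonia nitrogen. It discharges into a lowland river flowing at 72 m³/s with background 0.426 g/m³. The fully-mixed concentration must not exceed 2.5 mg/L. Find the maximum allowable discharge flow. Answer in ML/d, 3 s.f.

3120 ML/d

Mass balance at complete mixing: C_std·(Q_w + Q_r) = Q_w·C_e + Q_r·C_b.
Rearranging, Q_w = Q_r·(C_std − C_b)/(C_e − C_std) = 72·(2.5 − 0.426) / (6.63 − 2.5) = 36.16 m³/s.
= 3124 ML/d.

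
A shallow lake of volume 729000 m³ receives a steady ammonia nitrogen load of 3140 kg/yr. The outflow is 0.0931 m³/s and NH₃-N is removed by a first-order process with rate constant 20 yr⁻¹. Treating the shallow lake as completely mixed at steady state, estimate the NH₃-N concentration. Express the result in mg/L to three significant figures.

0.179 mg/L

Outflow Q = 0.0931 m³/s × 3.156e+07 s/yr = 2.938e+06 m³/yr.
Steady-state CSTR mass balance: W = Q·C + k·V·C, so C = W/(Q + kV).
Q + kV = 2.938e+06 + 20·729000 = 1.752e+07 m³/yr.
C = 3140/1.752e+07 = 0.0001792 kg/m³ = 0.1792 mg/L.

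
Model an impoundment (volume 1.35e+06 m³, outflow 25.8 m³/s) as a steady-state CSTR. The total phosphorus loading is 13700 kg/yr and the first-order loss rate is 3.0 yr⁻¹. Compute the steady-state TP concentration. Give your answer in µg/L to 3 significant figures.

Outflow Q = 25.8 m³/s × 3.156e+07 s/yr = 8.142e+08 m³/yr.
Steady-state CSTR mass balance: W = Q·C + k·V·C, so C = W/(Q + kV).
Q + kV = 8.142e+08 + 3.0·1.35e+06 = 8.182e+08 m³/yr.
C = 13700/8.182e+08 = 1.674e-05 kg/m³ = 0.01674 mg/L = 16.74 µg/L.

16.7 µg/L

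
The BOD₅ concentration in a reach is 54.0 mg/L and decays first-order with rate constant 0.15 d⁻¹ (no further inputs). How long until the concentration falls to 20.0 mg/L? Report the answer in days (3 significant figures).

t = ln(C₀/C)/k = ln(54.0/20.0)/0.15 = 0.9933/0.15 = 6.622 d.

6.62 d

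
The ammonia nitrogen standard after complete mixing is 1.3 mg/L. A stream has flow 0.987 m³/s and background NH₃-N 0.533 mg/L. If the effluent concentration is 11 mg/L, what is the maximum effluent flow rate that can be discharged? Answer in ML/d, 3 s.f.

6.74 ML/d

Mass balance at complete mixing: C_std·(Q_w + Q_r) = Q_w·C_e + Q_r·C_b.
Rearranging, Q_w = Q_r·(C_std − C_b)/(C_e − C_std) = 0.987·(1.3 − 0.533) / (11 − 1.3) = 0.07804 m³/s.
= 6.743 ML/d.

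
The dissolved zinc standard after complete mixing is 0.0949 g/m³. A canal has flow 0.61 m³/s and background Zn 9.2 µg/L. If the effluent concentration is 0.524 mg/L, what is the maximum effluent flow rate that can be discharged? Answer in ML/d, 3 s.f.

9.2 µg/L = 0.0092 mg/L.
Mass balance at complete mixing: C_std·(Q_w + Q_r) = Q_w·C_e + Q_r·C_b.
Rearranging, Q_w = Q_r·(C_std − C_b)/(C_e − C_std) = 0.61·(0.0949 − 0.0092) / (0.524 − 0.0949) = 0.1218 m³/s.
= 10.53 ML/d.

10.5 ML/d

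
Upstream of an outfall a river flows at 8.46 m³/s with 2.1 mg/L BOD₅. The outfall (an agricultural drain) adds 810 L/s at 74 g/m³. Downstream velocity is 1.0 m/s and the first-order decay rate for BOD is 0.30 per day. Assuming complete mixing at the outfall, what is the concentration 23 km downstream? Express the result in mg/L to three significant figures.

810 L/s = 0.81 m³/s.
After complete mixing, C₀ = (0.81·74 + 8.46·2.1) / 9.27 = 8.383 mg/L.
Travel time t = 2.3e+04 m / 1.0 m/s = 2.3e+04 s = 0.2662 d.
C = 8.383·exp(−0.30·0.2662) = 8.383·0.9232 = 7.739 mg/L.

7.74 mg/L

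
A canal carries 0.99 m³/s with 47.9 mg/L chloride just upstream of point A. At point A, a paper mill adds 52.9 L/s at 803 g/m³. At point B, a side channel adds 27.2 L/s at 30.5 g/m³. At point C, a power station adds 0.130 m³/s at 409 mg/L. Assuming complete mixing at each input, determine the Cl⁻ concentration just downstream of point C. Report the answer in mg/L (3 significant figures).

52.9 L/s = 0.0529 m³/s.
After input A: C = (0.99·47.9 + 0.0529·803) / 1.043 = 86.2 mg/L.
27.2 L/s = 0.0272 m³/s.
After input B: C = (1.043·86.2 + 0.0272·30.5) / 1.07 = 84.79 mg/L.
After input C: C = (1.07·84.79 + 0.13·409) / 1.2 = 119.9 mg/L.

120 mg/L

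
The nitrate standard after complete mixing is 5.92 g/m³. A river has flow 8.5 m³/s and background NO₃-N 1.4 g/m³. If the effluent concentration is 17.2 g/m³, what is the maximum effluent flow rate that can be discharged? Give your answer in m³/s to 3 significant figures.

3.41 m³/s

Mass balance at complete mixing: C_std·(Q_w + Q_r) = Q_w·C_e + Q_r·C_b.
Rearranging, Q_w = Q_r·(C_std − C_b)/(C_e − C_std) = 8.5·(5.92 − 1.4) / (17.2 − 5.92) = 3.406 m³/s.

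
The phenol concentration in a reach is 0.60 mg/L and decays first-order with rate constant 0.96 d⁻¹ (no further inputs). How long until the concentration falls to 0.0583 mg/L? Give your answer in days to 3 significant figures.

t = ln(C₀/C)/k = ln(0.60/0.0583)/0.96 = 2.331/0.96 = 2.428 d.

2.43 d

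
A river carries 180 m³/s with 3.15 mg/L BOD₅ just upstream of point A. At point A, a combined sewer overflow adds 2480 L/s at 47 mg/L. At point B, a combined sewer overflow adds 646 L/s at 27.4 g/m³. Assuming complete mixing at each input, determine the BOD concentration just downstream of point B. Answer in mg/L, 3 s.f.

2480 L/s = 2.48 m³/s.
After input A: C = (180·3.15 + 2.48·47) / 182.5 = 3.746 mg/L.
646 L/s = 0.646 m³/s.
After input B: C = (182.5·3.746 + 0.646·27.4) / 183.1 = 3.829 mg/L.

3.83 mg/L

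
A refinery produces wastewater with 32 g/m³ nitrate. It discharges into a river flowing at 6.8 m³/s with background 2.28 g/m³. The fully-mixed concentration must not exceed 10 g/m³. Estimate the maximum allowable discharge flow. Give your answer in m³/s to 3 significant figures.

2.39 m³/s

Mass balance at complete mixing: C_std·(Q_w + Q_r) = Q_w·C_e + Q_r·C_b.
Rearranging, Q_w = Q_r·(C_std − C_b)/(C_e − C_std) = 6.8·(10 − 2.28) / (32 − 10) = 2.386 m³/s.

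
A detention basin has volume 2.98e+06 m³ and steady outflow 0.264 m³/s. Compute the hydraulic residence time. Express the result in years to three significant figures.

0.358 yr

Q = 0.264 m³/s × 3.156e+07 s/yr = 8.331e+06 m³/yr.
Hydraulic residence time τ = V/Q = 2.98e+06/8.331e+06 = 0.3577 yr.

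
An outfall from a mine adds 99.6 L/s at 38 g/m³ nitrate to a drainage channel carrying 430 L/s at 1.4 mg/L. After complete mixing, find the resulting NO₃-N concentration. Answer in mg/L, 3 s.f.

99.6 L/s = 0.0996 m³/s.
430 L/s = 0.43 m³/s.
By mass balance at complete mixing, C = (0.0996·38 + 0.43·1.4) / (0.0996 + 0.43) = 4.387/0.5296 = 8.283 mg/L.

8.28 mg/L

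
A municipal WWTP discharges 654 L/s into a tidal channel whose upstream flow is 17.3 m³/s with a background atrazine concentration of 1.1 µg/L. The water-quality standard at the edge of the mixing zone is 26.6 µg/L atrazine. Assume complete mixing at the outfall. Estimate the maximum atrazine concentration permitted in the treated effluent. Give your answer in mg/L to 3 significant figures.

654 L/s = 0.654 m³/s.
1.1 µg/L = 0.0011 mg/L.
26.6 µg/L = 0.0266 mg/L.
Mass balance: 0.0266·17.95 = 0.654·Cₑ + 17.3·0.0011.
Cₑ = (0.4776 − 0.01903) / 0.654 = 0.7011 mg/L.

0.701 mg/L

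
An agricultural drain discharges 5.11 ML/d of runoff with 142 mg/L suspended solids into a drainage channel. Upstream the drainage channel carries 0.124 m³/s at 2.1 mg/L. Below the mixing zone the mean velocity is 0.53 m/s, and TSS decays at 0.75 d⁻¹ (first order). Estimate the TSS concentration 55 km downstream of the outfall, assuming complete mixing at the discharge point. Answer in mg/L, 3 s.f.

5.11 ML/d = 0.05914 m³/s.
After complete mixing, C₀ = (0.05914·142 + 0.124·2.1) / 0.1831 = 47.28 mg/L.
Travel time t = 5.5e+04 m / 0.53 m/s = 1.038e+05 s = 1.201 d.
C = 47.28·exp(−0.75·1.201) = 47.28·0.4062 = 19.21 mg/L.

19.2 mg/L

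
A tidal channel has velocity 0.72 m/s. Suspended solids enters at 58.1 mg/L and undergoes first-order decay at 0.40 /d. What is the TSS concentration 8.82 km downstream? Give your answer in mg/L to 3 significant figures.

54.9 mg/L

Travel time t = 8.82 km / 0.72 m/s = 8820/0.72 = 1.225e+04 s = 0.1418 d.
First-order decay: C = 58.1·exp(−0.40·0.1418) = 58.1·0.9449 = 54.9 mg/L.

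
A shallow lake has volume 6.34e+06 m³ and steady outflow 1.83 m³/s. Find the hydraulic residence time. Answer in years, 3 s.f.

0.110 yr

Q = 1.83 m³/s × 3.156e+07 s/yr = 5.775e+07 m³/yr.
Hydraulic residence time τ = V/Q = 6.34e+06/5.775e+07 = 0.1098 yr.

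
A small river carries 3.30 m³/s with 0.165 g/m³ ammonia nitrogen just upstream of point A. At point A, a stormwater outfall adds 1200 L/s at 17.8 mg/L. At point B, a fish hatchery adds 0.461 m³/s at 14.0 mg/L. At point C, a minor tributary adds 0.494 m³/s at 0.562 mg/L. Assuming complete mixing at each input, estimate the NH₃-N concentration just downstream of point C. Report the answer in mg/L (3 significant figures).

5.25 mg/L

1200 L/s = 1.2 m³/s.
After input A: C = (3.3·0.165 + 1.2·17.8) / 4.5 = 4.868 mg/L.
After input B: C = (4.5·4.868 + 0.461·14) / 4.961 = 5.716 mg/L.
After input C: C = (4.961·5.716 + 0.494·0.562) / 5.455 = 5.25 mg/L.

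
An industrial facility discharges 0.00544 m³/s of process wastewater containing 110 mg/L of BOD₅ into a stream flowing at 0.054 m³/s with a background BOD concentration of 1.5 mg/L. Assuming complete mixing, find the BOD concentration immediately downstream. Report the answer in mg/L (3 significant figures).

By mass balance at complete mixing, C = (0.00544·110 + 0.054·1.5) / (0.00544 + 0.054) = 0.6794/0.05944 = 11.43 mg/L.

11.4 mg/L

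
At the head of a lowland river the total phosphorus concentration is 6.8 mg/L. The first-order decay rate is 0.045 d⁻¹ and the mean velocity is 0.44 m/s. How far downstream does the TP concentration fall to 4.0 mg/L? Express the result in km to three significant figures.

448 km

From C = C₀·e^(−kt), t = ln(C₀/C)/k = ln(6.8/4.0)/0.045 = 0.5306/0.045 = 11.79 d.
Distance = v·t = 0.44 m/s × 1.019e+06 s = 4.483e+05 m = 448.3 km.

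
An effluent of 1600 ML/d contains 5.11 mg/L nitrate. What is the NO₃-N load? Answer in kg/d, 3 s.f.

8180 kg/d

1600 ML/d = 18.52 m³/s.
Mass flux = Q·C = 18.52 m³/s × 5.11 g/m³ = 94.63 g/s.
= 94.63 g/s × 86.4 = 8176 kg/d.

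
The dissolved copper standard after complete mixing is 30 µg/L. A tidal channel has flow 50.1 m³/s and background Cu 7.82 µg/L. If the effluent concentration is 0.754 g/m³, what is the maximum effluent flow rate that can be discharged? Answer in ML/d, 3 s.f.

133 ML/d

7.82 µg/L = 0.00782 mg/L.
30 µg/L = 0.03 mg/L.
Mass balance at complete mixing: C_std·(Q_w + Q_r) = Q_w·C_e + Q_r·C_b.
Rearranging, Q_w = Q_r·(C_std − C_b)/(C_e − C_std) = 50.1·(0.03 − 0.00782) / (0.754 − 0.03) = 1.535 m³/s.
= 132.6 ML/d.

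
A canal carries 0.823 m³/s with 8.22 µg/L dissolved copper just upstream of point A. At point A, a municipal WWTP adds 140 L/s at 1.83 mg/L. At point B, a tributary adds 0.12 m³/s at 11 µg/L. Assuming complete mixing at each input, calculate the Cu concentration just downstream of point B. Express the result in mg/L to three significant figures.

0.244 mg/L

8.22 µg/L = 0.00822 mg/L.
140 L/s = 0.14 m³/s.
After input A: C = (0.823·0.00822 + 0.14·1.83) / 0.963 = 0.2731 mg/L.
11 µg/L = 0.011 mg/L.
After input B: C = (0.963·0.2731 + 0.12·0.011) / 1.083 = 0.244 mg/L.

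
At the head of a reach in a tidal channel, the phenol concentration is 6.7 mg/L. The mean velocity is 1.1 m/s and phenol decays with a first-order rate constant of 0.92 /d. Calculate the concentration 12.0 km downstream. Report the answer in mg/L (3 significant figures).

Travel time t = 12.0 km / 1.1 m/s = 1.2e+04/1.1 = 1.091e+04 s = 0.1263 d.
First-order decay: C = 6.7·exp(−0.92·0.1263) = 6.7·0.8903 = 5.965 mg/L.

5.97 mg/L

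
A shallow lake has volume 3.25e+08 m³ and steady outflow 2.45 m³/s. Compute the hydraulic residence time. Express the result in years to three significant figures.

Q = 2.45 m³/s × 3.156e+07 s/yr = 7.732e+07 m³/yr.
Hydraulic residence time τ = V/Q = 3.25e+08/7.732e+07 = 4.204 yr.

4.20 yr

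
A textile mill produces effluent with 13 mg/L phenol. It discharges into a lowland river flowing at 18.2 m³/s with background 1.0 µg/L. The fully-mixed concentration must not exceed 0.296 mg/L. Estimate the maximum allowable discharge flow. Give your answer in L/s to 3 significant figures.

1.0 µg/L = 0.001 mg/L.
Mass balance at complete mixing: C_std·(Q_w + Q_r) = Q_w·C_e + Q_r·C_b.
Rearranging, Q_w = Q_r·(C_std − C_b)/(C_e − C_std) = 18.2·(0.296 − 0.001) / (13 − 0.296) = 0.4226 m³/s.
= 422.6 L/s.

423 L/s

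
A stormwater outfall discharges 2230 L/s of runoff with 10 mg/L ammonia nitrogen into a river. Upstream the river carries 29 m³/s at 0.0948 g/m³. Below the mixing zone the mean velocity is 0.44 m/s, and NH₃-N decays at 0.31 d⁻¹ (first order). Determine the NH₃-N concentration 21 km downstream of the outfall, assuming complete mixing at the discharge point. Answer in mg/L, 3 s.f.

0.676 mg/L

2230 L/s = 2.23 m³/s.
After complete mixing, C₀ = (2.23·10 + 29·0.0948) / 31.23 = 0.8021 mg/L.
Travel time t = 2.1e+04 m / 0.44 m/s = 4.773e+04 s = 0.5524 d.
C = 0.8021·exp(−0.31·0.5524) = 0.8021·0.8426 = 0.6759 mg/L.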